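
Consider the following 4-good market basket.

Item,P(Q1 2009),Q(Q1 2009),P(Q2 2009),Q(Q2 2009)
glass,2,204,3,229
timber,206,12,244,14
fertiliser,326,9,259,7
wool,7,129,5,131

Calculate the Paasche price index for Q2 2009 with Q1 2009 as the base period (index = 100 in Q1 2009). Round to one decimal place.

Paasche price index uses current-period quantities as weights.
ΣP(Q2 2009)·Q(Q2 2009) = 3×229 + 244×14 + 259×7 + 5×131 = 687 + 3416 + 1813 + 655 = 6571
ΣP(Q1 2009)·Q(Q2 2009) = 2×229 + 206×14 + 326×7 + 7×131 = 458 + 2884 + 2282 + 917 = 6541
Index = 6571 / 6541 × 100 = 100.4586

100.5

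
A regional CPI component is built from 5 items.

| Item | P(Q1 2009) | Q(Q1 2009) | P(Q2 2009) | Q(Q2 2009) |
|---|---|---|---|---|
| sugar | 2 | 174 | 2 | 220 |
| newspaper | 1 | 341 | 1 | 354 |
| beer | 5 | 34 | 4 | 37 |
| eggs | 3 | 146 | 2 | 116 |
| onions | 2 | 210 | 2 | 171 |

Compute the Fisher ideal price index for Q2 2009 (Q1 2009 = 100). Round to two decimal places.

Laspeyres component (base-period weights):
ΣP(Q2 2009)Q(Q1 2009) = 2×174 + 1×341 + 4×34 + 2×146 + 2×210 = 348 + 341 + 136 + 292 + 420 = 1537
ΣP(Q1 2009)Q(Q1 2009) = 2×174 + 1×341 + 5×34 + 3×146 + 2×210 = 348 + 341 + 170 + 438 + 420 = 1717
L = 1537 / 1717 × 100 = 89.5166
Paasche component (current-period weights):
ΣP(Q2 2009)Q(Q2 2009) = 2×220 + 1×354 + 4×37 + 2×116 + 2×171 = 440 + 354 + 148 + 232 + 342 = 1516
ΣP(Q1 2009)Q(Q2 2009) = 2×220 + 1×354 + 5×37 + 3×116 + 2×171 = 440 + 354 + 185 + 348 + 342 = 1669
P = 1516 / 1669 × 100 = 90.8328
Fisher = √(L × P) = √(89.5166 × 90.8328) = 90.1723

90.17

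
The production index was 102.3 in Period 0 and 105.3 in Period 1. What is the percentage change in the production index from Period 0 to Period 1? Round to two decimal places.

Change = (105.3 − 102.3) / 102.3 × 100
       = 3.0 / 102.3 × 100 = 2.9326%

2.93%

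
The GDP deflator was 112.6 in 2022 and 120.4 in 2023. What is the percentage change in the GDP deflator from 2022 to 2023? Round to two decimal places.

6.93%

Change = (120.4 − 112.6) / 112.6 × 100
       = 7.8 / 112.6 × 100 = 6.9272%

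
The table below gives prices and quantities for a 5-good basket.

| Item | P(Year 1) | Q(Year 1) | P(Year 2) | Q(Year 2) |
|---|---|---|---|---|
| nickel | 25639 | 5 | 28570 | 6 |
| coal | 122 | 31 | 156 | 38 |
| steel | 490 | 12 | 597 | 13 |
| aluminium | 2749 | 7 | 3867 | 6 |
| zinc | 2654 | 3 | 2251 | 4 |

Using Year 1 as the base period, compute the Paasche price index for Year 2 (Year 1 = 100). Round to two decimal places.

113.21

Paasche price index uses current-period quantities as weights.
ΣP(Year 2)·Q(Year 2) = 28570×6 + 156×38 + 597×13 + 3867×6 + 2251×4 = 171420 + 5928 + 7761 + 23202 + 9004 = 217315
ΣP(Year 1)·Q(Year 2) = 25639×6 + 122×38 + 490×13 + 2749×6 + 2654×4 = 153834 + 4636 + 6370 + 16494 + 10616 = 191950
Index = 217315 / 191950 × 100 = 113.2144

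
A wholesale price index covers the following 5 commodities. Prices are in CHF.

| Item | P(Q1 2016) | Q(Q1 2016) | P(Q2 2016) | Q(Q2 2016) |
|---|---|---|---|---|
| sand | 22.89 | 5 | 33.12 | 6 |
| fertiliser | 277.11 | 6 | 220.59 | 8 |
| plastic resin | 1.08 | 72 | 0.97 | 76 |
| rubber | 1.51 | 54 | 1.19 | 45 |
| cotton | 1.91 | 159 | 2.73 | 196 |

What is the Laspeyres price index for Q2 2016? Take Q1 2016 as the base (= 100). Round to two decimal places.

Laspeyres price index uses base-period quantities as weights.
ΣP(Q2 2016)·Q(Q1 2016) = 33.12×5 + 220.59×6 + 0.97×72 + 1.19×54 + 2.73×159 = 165.6 + 1323.54 + 69.84 + 64.26 + 434.07 = 2057.31
ΣP(Q1 2016)·Q(Q1 2016) = 22.89×5 + 277.11×6 + 1.08×72 + 1.51×54 + 1.91×159 = 114.45 + 1662.66 + 77.76 + 81.54 + 303.69 = 2240.1
Index = 2057.31 / 2240.1 × 100 = 91.8401

91.84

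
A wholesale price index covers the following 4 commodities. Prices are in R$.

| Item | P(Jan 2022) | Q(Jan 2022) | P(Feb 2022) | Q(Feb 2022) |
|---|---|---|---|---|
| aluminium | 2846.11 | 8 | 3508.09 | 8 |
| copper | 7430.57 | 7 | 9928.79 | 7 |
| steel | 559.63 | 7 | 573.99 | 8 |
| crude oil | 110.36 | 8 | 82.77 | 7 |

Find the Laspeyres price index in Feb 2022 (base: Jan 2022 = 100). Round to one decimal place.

128.5

Laspeyres price index uses base-period quantities as weights.
ΣP(Feb 2022)·Q(Jan 2022) = 3508.09×8 + 9928.79×7 + 573.99×7 + 82.77×8 = 28064.72 + 69501.53 + 4017.93 + 662.16 = 102246.34
ΣP(Jan 2022)·Q(Jan 2022) = 2846.11×8 + 7430.57×7 + 559.63×7 + 110.36×8 = 22768.88 + 52013.99 + 3917.41 + 882.88 = 79583.16
Index = 102246.34 / 79583.16 × 100 = 128.4774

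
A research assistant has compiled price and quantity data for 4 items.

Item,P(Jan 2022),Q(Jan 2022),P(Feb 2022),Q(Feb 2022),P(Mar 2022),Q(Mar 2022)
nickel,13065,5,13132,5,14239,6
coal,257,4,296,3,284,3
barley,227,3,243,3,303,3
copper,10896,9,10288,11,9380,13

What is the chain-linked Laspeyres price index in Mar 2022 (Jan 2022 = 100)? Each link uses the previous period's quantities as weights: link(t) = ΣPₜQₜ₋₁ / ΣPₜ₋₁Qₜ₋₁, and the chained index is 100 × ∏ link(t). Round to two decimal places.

Link Jan 2022→Feb 2022:
ΣP(Feb 2022)Q(Jan 2022) = 13132×5 + 296×4 + 243×3 + 10288×9 = 65660 + 1184 + 729 + 92592 = 160165
ΣP(Jan 2022)Q(Jan 2022) = 13065×5 + 257×4 + 227×3 + 10896×9 = 65325 + 1028 + 681 + 98064 = 165098
link = 160165/165098 = 0.970121
Link Feb 2022→Mar 2022:
ΣP(Mar 2022)Q(Feb 2022) = 14239×5 + 284×3 + 303×3 + 9380×11 = 71195 + 852 + 909 + 103180 = 176136
ΣP(Feb 2022)Q(Feb 2022) = 13132×5 + 296×3 + 243×3 + 10288×11 = 65660 + 888 + 729 + 113168 = 180445
link = 176136/180445 = 0.976120
Chained index = 100 × 0.970121 × 0.976120 = 94.6954

94.70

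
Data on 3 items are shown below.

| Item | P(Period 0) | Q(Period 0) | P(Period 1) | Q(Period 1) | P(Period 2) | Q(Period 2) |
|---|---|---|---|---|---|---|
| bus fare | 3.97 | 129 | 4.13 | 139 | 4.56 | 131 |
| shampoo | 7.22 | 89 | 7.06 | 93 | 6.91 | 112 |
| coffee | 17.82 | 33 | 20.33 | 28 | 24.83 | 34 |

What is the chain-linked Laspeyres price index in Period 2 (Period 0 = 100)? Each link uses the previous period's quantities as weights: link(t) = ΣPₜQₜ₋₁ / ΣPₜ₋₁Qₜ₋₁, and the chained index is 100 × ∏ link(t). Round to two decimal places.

Link Period 0→Period 1:
ΣP(Period 1)Q(Period 0) = 4.13×129 + 7.06×89 + 20.33×33 = 532.77 + 628.34 + 670.89 = 1832
ΣP(Period 0)Q(Period 0) = 3.97×129 + 7.22×89 + 17.82×33 = 512.13 + 642.58 + 588.06 = 1742.77
link = 1832/1742.77 = 1.051200
Link Period 1→Period 2:
ΣP(Period 2)Q(Period 1) = 4.56×139 + 6.91×93 + 24.83×28 = 633.84 + 642.63 + 695.24 = 1971.71
ΣP(Period 1)Q(Period 1) = 4.13×139 + 7.06×93 + 20.33×28 = 574.07 + 656.58 + 569.24 = 1799.89
link = 1971.71/1799.89 = 1.095461
Chained index = 100 × 1.051200 × 1.095461 = 115.1549

115.15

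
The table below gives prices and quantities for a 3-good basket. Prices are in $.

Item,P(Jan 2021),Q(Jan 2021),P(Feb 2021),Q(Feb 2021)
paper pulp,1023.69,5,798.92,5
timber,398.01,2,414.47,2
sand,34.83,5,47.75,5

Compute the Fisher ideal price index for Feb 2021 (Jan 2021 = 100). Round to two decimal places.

Laspeyres component (base-period weights):
ΣP(Feb 2021)Q(Jan 2021) = 798.92×5 + 414.47×2 + 47.75×5 = 3994.6 + 828.94 + 238.75 = 5062.29
ΣP(Jan 2021)Q(Jan 2021) = 1023.69×5 + 398.01×2 + 34.83×5 = 5118.45 + 796.02 + 174.15 = 6088.62
L = 5062.29 / 6088.62 × 100 = 83.1435
Paasche component (current-period weights):
ΣP(Feb 2021)Q(Feb 2021) = 798.92×5 + 414.47×2 + 47.75×5 = 3994.6 + 828.94 + 238.75 = 5062.29
ΣP(Jan 2021)Q(Feb 2021) = 1023.69×5 + 398.01×2 + 34.83×5 = 5118.45 + 796.02 + 174.15 = 6088.62
P = 5062.29 / 6088.62 × 100 = 83.1435
Fisher = √(L × P) = √(83.1435 × 83.1435) = 83.1435

83.14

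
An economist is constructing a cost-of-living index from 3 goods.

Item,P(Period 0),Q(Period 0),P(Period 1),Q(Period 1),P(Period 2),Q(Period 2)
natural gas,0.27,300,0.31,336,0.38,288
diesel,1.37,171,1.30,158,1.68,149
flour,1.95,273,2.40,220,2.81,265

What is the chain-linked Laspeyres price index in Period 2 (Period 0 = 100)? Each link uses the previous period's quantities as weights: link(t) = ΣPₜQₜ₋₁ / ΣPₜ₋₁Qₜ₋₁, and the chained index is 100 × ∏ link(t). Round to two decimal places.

138.25

Link Period 0→Period 1:
ΣP(Period 1)Q(Period 0) = 0.31×300 + 1.30×171 + 2.40×273 = 93 + 222.3 + 655.2 = 970.5
ΣP(Period 0)Q(Period 0) = 0.27×300 + 1.37×171 + 1.95×273 = 81 + 234.27 + 532.35 = 847.62
link = 970.5/847.62 = 1.144971
Link Period 1→Period 2:
ΣP(Period 2)Q(Period 1) = 0.38×336 + 1.68×158 + 2.81×220 = 127.68 + 265.44 + 618.2 = 1011.32
ΣP(Period 1)Q(Period 1) = 0.31×336 + 1.30×158 + 2.40×220 = 104.16 + 205.4 + 528 = 837.56
link = 1011.32/837.56 = 1.207460
Chained index = 100 × 1.144971 × 1.207460 = 138.2506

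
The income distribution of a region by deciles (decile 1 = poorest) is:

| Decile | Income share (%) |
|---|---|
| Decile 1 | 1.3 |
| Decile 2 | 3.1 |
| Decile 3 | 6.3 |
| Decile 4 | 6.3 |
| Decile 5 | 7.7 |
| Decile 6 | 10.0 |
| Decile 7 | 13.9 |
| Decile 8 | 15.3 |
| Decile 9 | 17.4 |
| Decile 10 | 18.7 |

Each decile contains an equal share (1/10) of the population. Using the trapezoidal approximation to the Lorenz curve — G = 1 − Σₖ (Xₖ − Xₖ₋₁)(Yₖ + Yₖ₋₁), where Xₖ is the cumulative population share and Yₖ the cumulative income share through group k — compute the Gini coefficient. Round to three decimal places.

0.327

Cumulative income shares Yₖ: 0.0130, 0.0440, 0.1070, 0.1700, 0.2470, 0.3470, 0.4860, 0.6390, 0.8130, 1.0000
Σ (Xₖ−Xₖ₋₁)(Yₖ+Yₖ₋₁) = (1/10)(0.0130+0.0000) + (1/10)(0.0440+0.0130) + (1/10)(0.1070+0.0440) + (1/10)(0.1700+0.1070) + (1/10)(0.2470+0.1700) + (1/10)(0.3470+0.2470) + (1/10)(0.4860+0.3470) + (1/10)(0.6390+0.4860) + (1/10)(0.8130+0.6390) + (1/10)(1.0000+0.8130)
  = 0.0013 + 0.0057 + 0.0151 + 0.0277 + 0.0417 + 0.0594 + 0.0833 + 0.1125 + 0.1452 + 0.1813 = 0.6732
G = 1 − 0.6732 = 0.3268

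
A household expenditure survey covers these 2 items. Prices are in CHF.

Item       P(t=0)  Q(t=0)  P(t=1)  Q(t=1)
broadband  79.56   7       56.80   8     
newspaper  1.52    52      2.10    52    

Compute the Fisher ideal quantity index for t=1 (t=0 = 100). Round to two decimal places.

Laspeyres component (base-period weights):
ΣP(t=0)Q(t=1) = 79.56×8 + 1.52×52 = 636.48 + 79.04 = 715.52
ΣP(t=0)Q(t=0) = 79.56×7 + 1.52×52 = 556.92 + 79.04 = 635.96
L = 715.52 / 635.96 × 100 = 112.5102
Paasche component (current-period weights):
ΣP(t=1)Q(t=1) = 56.80×8 + 2.10×52 = 454.4 + 109.2 = 563.6
ΣP(t=1)Q(t=0) = 56.80×7 + 2.10×52 = 397.6 + 109.2 = 506.8
P = 563.6 / 506.8 × 100 = 111.2076
Fisher = √(L × P) = √(112.5102 × 111.2076) = 111.8570

111.86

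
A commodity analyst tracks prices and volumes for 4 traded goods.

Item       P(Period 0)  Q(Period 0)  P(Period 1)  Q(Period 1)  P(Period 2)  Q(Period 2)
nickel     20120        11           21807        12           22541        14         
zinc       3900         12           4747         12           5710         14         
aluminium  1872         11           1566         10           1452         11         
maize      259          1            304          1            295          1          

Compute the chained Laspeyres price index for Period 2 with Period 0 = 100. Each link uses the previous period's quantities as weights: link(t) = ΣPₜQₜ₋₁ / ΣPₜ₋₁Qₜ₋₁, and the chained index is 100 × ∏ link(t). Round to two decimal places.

Link Period 0→Period 1:
ΣP(Period 1)Q(Period 0) = 21807×11 + 4747×12 + 1566×11 + 304×1 = 239877 + 56964 + 17226 + 304 = 314371
ΣP(Period 0)Q(Period 0) = 20120×11 + 3900×12 + 1872×11 + 259×1 = 221320 + 46800 + 20592 + 259 = 288971
link = 314371/288971 = 1.087898
Link Period 1→Period 2:
ΣP(Period 2)Q(Period 1) = 22541×12 + 5710×12 + 1452×10 + 295×1 = 270492 + 68520 + 14520 + 295 = 353827
ΣP(Period 1)Q(Period 1) = 21807×12 + 4747×12 + 1566×10 + 304×1 = 261684 + 56964 + 15660 + 304 = 334612
link = 353827/334612 = 1.057425
Chained index = 100 × 1.087898 × 1.057425 = 115.0370

115.04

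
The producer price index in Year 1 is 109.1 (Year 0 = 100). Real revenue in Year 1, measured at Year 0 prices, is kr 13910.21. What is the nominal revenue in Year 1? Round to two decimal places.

Nominal = Real × (Index/100) = 13910.21 × (109.1/100)
        = 13910.21 × 1.091 = 15176.0391

15176.04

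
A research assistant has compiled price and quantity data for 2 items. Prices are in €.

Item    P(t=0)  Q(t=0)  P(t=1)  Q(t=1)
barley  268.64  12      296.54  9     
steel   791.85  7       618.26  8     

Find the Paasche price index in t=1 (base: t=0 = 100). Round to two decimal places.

87.00

Paasche price index uses current-period quantities as weights.
ΣP(t=1)·Q(t=1) = 296.54×9 + 618.26×8 = 2668.86 + 4946.08 = 7614.94
ΣP(t=0)·Q(t=1) = 268.64×9 + 791.85×8 = 2417.76 + 6334.8 = 8752.56
Index = 7614.94 / 8752.56 × 100 = 87.0024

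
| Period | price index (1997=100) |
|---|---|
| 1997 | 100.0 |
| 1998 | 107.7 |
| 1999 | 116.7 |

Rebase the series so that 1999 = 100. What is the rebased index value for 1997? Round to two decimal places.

Rebased(1997) = 100.0 / 116.7 × 100 = 85.6898

85.69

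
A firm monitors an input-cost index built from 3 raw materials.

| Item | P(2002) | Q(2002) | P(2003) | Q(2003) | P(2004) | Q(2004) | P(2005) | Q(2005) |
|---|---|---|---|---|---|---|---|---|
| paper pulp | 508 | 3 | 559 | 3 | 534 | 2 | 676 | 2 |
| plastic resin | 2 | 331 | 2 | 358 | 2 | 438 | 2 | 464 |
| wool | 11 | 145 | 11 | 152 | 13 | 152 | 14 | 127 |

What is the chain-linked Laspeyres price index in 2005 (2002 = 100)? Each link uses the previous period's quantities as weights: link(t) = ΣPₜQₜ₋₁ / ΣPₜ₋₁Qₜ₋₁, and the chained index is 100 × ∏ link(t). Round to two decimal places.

122.13

Link 2002→2003:
ΣP(2003)Q(2002) = 559×3 + 2×331 + 11×145 = 1677 + 662 + 1595 = 3934
ΣP(2002)Q(2002) = 508×3 + 2×331 + 11×145 = 1524 + 662 + 1595 = 3781
link = 3934/3781 = 1.040465
Link 2003→2004:
ΣP(2004)Q(2003) = 534×3 + 2×358 + 13×152 = 1602 + 716 + 1976 = 4294
ΣP(2003)Q(2003) = 559×3 + 2×358 + 11×152 = 1677 + 716 + 1672 = 4065
link = 4294/4065 = 1.056335
Link 2004→2005:
ΣP(2005)Q(2004) = 676×2 + 2×438 + 14×152 = 1352 + 876 + 2128 = 4356
ΣP(2004)Q(2004) = 534×2 + 2×438 + 13×152 = 1068 + 876 + 1976 = 3920
link = 4356/3920 = 1.111224
Chained index = 100 × 1.040465 × 1.056335 × 1.111224 = 122.1324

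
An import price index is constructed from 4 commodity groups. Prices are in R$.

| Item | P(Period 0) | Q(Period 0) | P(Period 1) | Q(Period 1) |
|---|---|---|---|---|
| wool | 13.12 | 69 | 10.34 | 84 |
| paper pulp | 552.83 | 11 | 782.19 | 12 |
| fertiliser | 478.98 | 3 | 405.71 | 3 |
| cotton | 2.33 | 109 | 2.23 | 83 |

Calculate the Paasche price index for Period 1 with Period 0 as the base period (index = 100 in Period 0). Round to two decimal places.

Paasche price index uses current-period quantities as weights.
ΣP(Period 1)·Q(Period 1) = 10.34×84 + 782.19×12 + 405.71×3 + 2.23×83 = 868.56 + 9386.28 + 1217.13 + 185.09 = 11657.06
ΣP(Period 0)·Q(Period 1) = 13.12×84 + 552.83×12 + 478.98×3 + 2.33×83 = 1102.08 + 6633.96 + 1436.94 + 193.39 = 9366.37
Index = 11657.06 / 9366.37 × 100 = 124.4565

124.46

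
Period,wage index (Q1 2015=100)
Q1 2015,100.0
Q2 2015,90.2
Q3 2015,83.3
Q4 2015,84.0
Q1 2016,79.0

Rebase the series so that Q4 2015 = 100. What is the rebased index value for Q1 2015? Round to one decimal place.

Rebased(Q1 2015) = 100.0 / 84.0 × 100 = 119.0476

119.0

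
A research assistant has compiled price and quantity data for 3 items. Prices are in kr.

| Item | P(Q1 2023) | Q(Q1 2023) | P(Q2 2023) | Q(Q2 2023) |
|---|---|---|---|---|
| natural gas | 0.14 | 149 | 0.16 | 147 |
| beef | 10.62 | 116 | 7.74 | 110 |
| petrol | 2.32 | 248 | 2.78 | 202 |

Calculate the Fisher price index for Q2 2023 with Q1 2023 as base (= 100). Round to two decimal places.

87.40

Laspeyres component (base-period weights):
ΣP(Q2 2023)Q(Q1 2023) = 0.16×149 + 7.74×116 + 2.78×248 = 23.84 + 897.84 + 689.44 = 1611.12
ΣP(Q1 2023)Q(Q1 2023) = 0.14×149 + 10.62×116 + 2.32×248 = 20.86 + 1231.92 + 575.36 = 1828.14
L = 1611.12 / 1828.14 × 100 = 88.1289
Paasche component (current-period weights):
ΣP(Q2 2023)Q(Q2 2023) = 0.16×147 + 7.74×110 + 2.78×202 = 23.52 + 851.4 + 561.56 = 1436.48
ΣP(Q1 2023)Q(Q2 2023) = 0.14×147 + 10.62×110 + 2.32×202 = 20.58 + 1168.2 + 468.64 = 1657.42
P = 1436.48 / 1657.42 × 100 = 86.6696
Fisher = √(L × P) = √(88.1289 × 86.6696) = 87.3962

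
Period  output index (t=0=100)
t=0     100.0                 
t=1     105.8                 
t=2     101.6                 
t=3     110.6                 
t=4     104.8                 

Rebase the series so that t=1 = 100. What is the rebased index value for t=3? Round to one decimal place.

104.5

Rebased(t=3) = 110.6 / 105.8 × 100 = 104.5369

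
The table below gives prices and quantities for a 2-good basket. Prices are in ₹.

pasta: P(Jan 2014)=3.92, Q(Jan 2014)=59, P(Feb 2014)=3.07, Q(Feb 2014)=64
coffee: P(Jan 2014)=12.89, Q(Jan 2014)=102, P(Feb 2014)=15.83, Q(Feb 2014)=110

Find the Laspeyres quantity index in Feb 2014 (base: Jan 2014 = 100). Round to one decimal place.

Laspeyres quantity index uses base-period prices as weights.
ΣP(Jan 2014)·Q(Feb 2014) = 3.92×64 + 12.89×110 = 250.88 + 1417.9 = 1668.78
ΣP(Jan 2014)·Q(Jan 2014) = 3.92×59 + 12.89×102 = 231.28 + 1314.78 = 1546.06
Index = 1668.78 / 1546.06 × 100 = 107.9376

107.9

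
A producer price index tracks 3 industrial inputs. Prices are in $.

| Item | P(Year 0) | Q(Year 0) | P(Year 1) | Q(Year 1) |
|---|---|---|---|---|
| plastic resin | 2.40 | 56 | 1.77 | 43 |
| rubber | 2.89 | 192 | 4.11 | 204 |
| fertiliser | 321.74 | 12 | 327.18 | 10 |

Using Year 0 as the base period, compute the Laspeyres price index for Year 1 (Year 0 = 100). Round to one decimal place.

Laspeyres price index uses base-period quantities as weights.
ΣP(Year 1)·Q(Year 0) = 1.77×56 + 4.11×192 + 327.18×12 = 99.12 + 789.12 + 3926.16 = 4814.4
ΣP(Year 0)·Q(Year 0) = 2.40×56 + 2.89×192 + 321.74×12 = 134.4 + 554.88 + 3860.88 = 4550.16
Index = 4814.4 / 4550.16 × 100 = 105.8073

105.8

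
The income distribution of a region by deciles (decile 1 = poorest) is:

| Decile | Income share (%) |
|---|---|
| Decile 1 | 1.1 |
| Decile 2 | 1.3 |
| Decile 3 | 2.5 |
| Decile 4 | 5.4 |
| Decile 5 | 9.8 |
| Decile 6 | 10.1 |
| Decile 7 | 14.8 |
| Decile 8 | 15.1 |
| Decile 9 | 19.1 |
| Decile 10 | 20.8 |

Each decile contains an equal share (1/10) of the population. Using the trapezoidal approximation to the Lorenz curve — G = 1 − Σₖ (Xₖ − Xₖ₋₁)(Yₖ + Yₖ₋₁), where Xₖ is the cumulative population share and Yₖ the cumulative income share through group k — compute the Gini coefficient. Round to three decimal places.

Cumulative income shares Yₖ: 0.0110, 0.0240, 0.0490, 0.1030, 0.2010, 0.3020, 0.4500, 0.6010, 0.7920, 1.0000
Σ (Xₖ−Xₖ₋₁)(Yₖ+Yₖ₋₁) = (1/10)(0.0110+0.0000) + (1/10)(0.0240+0.0110) + (1/10)(0.0490+0.0240) + (1/10)(0.1030+0.0490) + (1/10)(0.2010+0.1030) + (1/10)(0.3020+0.2010) + (1/10)(0.4500+0.3020) + (1/10)(0.6010+0.4500) + (1/10)(0.7920+0.6010) + (1/10)(1.0000+0.7920)
  = 0.0011 + 0.0035 + 0.0073 + 0.0152 + 0.0304 + 0.0503 + 0.0752 + 0.1051 + 0.1393 + 0.1792 = 0.6066
G = 1 − 0.6066 = 0.3934

0.393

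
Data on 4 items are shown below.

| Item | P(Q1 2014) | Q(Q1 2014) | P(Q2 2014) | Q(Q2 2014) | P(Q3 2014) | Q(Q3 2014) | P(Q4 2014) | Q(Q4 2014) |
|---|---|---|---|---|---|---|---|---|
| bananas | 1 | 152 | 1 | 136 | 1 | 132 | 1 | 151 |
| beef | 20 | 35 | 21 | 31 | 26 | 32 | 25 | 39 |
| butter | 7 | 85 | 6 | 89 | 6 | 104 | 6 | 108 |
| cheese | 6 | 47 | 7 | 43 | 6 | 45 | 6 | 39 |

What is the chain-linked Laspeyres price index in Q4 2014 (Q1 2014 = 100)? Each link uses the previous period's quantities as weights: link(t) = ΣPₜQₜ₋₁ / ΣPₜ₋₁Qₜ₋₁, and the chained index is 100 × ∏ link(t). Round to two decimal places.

Link Q1 2014→Q2 2014:
ΣP(Q2 2014)Q(Q1 2014) = 1×152 + 21×35 + 6×85 + 7×47 = 152 + 735 + 510 + 329 = 1726
ΣP(Q1 2014)Q(Q1 2014) = 1×152 + 20×35 + 7×85 + 6×47 = 152 + 700 + 595 + 282 = 1729
link = 1726/1729 = 0.998265
Link Q2 2014→Q3 2014:
ΣP(Q3 2014)Q(Q2 2014) = 1×136 + 26×31 + 6×89 + 6×43 = 136 + 806 + 534 + 258 = 1734
ΣP(Q2 2014)Q(Q2 2014) = 1×136 + 21×31 + 6×89 + 7×43 = 136 + 651 + 534 + 301 = 1622
link = 1734/1622 = 1.069051
Link Q3 2014→Q4 2014:
ΣP(Q4 2014)Q(Q3 2014) = 1×132 + 25×32 + 6×104 + 6×45 = 132 + 800 + 624 + 270 = 1826
ΣP(Q3 2014)Q(Q3 2014) = 1×132 + 26×32 + 6×104 + 6×45 = 132 + 832 + 624 + 270 = 1858
link = 1826/1858 = 0.982777
Chained index = 100 × 0.998265 × 1.069051 × 0.982777 = 104.8816

104.88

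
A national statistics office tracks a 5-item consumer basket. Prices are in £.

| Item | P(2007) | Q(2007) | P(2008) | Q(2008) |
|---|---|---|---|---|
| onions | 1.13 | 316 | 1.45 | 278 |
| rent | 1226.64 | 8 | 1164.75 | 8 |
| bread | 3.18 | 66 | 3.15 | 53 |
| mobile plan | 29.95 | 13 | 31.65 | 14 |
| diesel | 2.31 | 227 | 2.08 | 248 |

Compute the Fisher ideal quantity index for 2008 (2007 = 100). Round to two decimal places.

99.88

Laspeyres component (base-period weights):
ΣP(2007)Q(2008) = 1.13×278 + 1226.64×8 + 3.18×53 + 29.95×14 + 2.31×248 = 314.14 + 9813.12 + 168.54 + 419.3 + 572.88 = 11287.98
ΣP(2007)Q(2007) = 1.13×316 + 1226.64×8 + 3.18×66 + 29.95×13 + 2.31×227 = 357.08 + 9813.12 + 209.88 + 389.35 + 524.37 = 11293.8
L = 11287.98 / 11293.8 × 100 = 99.9485
Paasche component (current-period weights):
ΣP(2008)Q(2008) = 1.45×278 + 1164.75×8 + 3.15×53 + 31.65×14 + 2.08×248 = 403.1 + 9318 + 166.95 + 443.1 + 515.84 = 10846.99
ΣP(2008)Q(2007) = 1.45×316 + 1164.75×8 + 3.15×66 + 31.65×13 + 2.08×227 = 458.2 + 9318 + 207.9 + 411.45 + 472.16 = 10867.71
P = 10846.99 / 10867.71 × 100 = 99.8093
Fisher = √(L × P) = √(99.9485 × 99.8093) = 99.8789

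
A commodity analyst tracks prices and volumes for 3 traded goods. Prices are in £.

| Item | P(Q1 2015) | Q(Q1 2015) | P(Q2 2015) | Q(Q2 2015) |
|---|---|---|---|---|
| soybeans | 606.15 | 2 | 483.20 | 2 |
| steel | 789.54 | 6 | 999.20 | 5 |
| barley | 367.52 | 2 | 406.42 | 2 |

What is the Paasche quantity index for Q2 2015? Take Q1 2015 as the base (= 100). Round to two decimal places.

Paasche quantity index uses current-period prices as weights.
ΣP(Q2 2015)·Q(Q2 2015) = 483.20×2 + 999.20×5 + 406.42×2 = 966.4 + 4996 + 812.84 = 6775.24
ΣP(Q2 2015)·Q(Q1 2015) = 483.20×2 + 999.20×6 + 406.42×2 = 966.4 + 5995.2 + 812.84 = 7774.44
Index = 6775.24 / 7774.44 × 100 = 87.1476

87.15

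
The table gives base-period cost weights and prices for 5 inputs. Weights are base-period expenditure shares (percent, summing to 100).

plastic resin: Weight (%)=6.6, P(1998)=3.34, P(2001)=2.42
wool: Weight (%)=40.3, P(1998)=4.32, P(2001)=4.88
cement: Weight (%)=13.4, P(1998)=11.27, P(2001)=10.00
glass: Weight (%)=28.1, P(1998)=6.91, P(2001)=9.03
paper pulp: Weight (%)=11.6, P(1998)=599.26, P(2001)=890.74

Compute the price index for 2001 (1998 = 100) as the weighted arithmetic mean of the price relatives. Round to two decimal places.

plastic resin: 6.6 × (2.42/3.34) = 6.6 × 0.724551 = 4.7820
wool: 40.3 × (4.88/4.32) = 40.3 × 1.129630 = 45.5241
cement: 13.4 × (10.00/11.27) = 13.4 × 0.887311 = 11.8900
glass: 28.1 × (9.03/6.91) = 28.1 × 1.306802 = 36.7211
paper pulp: 11.6 × (890.74/599.26) = 11.6 × 1.486400 = 17.2422
Index = Σ wᵢ·(p₁ᵢ/p₀ᵢ) = 4.7820 + 45.5241 + 11.8900 + 36.7211 + 17.2422 = 116.1595

116.16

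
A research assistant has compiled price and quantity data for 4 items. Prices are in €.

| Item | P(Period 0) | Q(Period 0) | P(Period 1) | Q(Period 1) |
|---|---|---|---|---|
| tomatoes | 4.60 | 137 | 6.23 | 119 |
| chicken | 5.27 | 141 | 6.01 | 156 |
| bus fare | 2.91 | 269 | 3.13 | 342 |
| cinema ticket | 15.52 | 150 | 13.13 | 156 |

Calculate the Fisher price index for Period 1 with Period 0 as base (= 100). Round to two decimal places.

100.44

Laspeyres component (base-period weights):
ΣP(Period 1)Q(Period 0) = 6.23×137 + 6.01×141 + 3.13×269 + 13.13×150 = 853.51 + 847.41 + 841.97 + 1969.5 = 4512.39
ΣP(Period 0)Q(Period 0) = 4.60×137 + 5.27×141 + 2.91×269 + 15.52×150 = 630.2 + 743.07 + 782.79 + 2328 = 4484.06
L = 4512.39 / 4484.06 × 100 = 100.6318
Paasche component (current-period weights):
ΣP(Period 1)Q(Period 1) = 6.23×119 + 6.01×156 + 3.13×342 + 13.13×156 = 741.37 + 937.56 + 1070.46 + 2048.28 = 4797.67
ΣP(Period 0)Q(Period 1) = 4.60×119 + 5.27×156 + 2.91×342 + 15.52×156 = 547.4 + 822.12 + 995.22 + 2421.12 = 4785.86
P = 4797.67 / 4785.86 × 100 = 100.2468
Fisher = √(L × P) = √(100.6318 × 100.2468) = 100.4391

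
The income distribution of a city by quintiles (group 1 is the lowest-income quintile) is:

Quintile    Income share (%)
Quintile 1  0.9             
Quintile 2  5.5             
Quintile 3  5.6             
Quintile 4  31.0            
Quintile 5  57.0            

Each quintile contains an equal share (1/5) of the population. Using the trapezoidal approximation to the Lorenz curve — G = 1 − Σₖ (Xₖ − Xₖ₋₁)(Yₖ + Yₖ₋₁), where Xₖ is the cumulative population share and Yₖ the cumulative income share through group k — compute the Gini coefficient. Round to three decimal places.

0.551

Cumulative income shares Yₖ: 0.0090, 0.0640, 0.1200, 0.4300, 1.0000
Σ (Xₖ−Xₖ₋₁)(Yₖ+Yₖ₋₁) = (1/5)(0.0090+0.0000) + (1/5)(0.0640+0.0090) + (1/5)(0.1200+0.0640) + (1/5)(0.4300+0.1200) + (1/5)(1.0000+0.4300)
  = 0.0018 + 0.0146 + 0.0368 + 0.1100 + 0.2860 = 0.4492
G = 1 − 0.4492 = 0.5508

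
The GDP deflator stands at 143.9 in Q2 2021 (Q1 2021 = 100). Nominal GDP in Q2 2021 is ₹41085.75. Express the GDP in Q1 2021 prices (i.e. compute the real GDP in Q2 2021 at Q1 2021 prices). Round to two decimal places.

28551.60

Real = Nominal ÷ (Index/100) = 41085.75 ÷ (143.9/100)
     = 41085.75 ÷ 1.439 = 28551.5983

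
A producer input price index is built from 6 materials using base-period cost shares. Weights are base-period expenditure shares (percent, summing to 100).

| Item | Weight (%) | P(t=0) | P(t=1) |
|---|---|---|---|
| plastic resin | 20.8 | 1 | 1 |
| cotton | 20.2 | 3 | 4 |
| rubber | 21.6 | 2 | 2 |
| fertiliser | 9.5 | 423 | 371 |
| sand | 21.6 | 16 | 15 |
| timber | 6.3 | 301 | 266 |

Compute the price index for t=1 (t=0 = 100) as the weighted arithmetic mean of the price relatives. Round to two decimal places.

103.48

plastic resin: 20.8 × (1/1) = 20.8 × 1.000000 = 20.8000
cotton: 20.2 × (4/3) = 20.2 × 1.333333 = 26.9333
rubber: 21.6 × (2/2) = 21.6 × 1.000000 = 21.6000
fertiliser: 9.5 × (371/423) = 9.5 × 0.877069 = 8.3322
sand: 21.6 × (15/16) = 21.6 × 0.937500 = 20.2500
timber: 6.3 × (266/301) = 6.3 × 0.883721 = 5.5674
Index = Σ wᵢ·(p₁ᵢ/p₀ᵢ) = 20.8000 + 26.9333 + 21.6000 + 8.3322 + 20.2500 + 5.5674 = 103.4829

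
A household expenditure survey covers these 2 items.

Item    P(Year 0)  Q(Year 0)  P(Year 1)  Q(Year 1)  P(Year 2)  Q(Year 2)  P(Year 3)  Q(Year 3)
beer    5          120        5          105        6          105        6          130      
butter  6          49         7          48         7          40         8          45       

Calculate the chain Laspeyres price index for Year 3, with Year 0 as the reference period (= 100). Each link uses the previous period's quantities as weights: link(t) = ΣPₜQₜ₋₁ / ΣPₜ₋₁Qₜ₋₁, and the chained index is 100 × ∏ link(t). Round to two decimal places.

123.55

Link Year 0→Year 1:
ΣP(Year 1)Q(Year 0) = 5×120 + 7×49 = 600 + 343 = 943
ΣP(Year 0)Q(Year 0) = 5×120 + 6×49 = 600 + 294 = 894
link = 943/894 = 1.054810
Link Year 1→Year 2:
ΣP(Year 2)Q(Year 1) = 6×105 + 7×48 = 630 + 336 = 966
ΣP(Year 1)Q(Year 1) = 5×105 + 7×48 = 525 + 336 = 861
link = 966/861 = 1.121951
Link Year 2→Year 3:
ΣP(Year 3)Q(Year 2) = 6×105 + 8×40 = 630 + 320 = 950
ΣP(Year 2)Q(Year 2) = 6×105 + 7×40 = 630 + 280 = 910
link = 950/910 = 1.043956
Chained index = 100 × 1.054810 × 1.121951 × 1.043956 = 123.5465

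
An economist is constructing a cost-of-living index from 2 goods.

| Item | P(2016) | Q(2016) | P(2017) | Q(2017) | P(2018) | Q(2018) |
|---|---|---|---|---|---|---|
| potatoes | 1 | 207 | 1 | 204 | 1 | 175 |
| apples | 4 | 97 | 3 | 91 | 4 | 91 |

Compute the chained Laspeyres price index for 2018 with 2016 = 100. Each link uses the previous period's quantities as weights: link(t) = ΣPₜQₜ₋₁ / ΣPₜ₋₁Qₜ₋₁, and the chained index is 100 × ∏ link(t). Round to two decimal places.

99.66

Link 2016→2017:
ΣP(2017)Q(2016) = 1×207 + 3×97 = 207 + 291 = 498
ΣP(2016)Q(2016) = 1×207 + 4×97 = 207 + 388 = 595
link = 498/595 = 0.836975
Link 2017→2018:
ΣP(2018)Q(2017) = 1×204 + 4×91 = 204 + 364 = 568
ΣP(2017)Q(2017) = 1×204 + 3×91 = 204 + 273 = 477
link = 568/477 = 1.190776
Chained index = 100 × 0.836975 × 1.190776 = 99.6649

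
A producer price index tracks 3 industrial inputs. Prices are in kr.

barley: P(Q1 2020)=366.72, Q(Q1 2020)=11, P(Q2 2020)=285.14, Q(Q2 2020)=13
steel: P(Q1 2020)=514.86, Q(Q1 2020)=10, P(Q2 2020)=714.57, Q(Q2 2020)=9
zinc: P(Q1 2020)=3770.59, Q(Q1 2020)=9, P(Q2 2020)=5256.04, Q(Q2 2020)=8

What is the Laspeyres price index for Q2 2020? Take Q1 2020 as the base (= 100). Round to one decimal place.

Laspeyres price index uses base-period quantities as weights.
ΣP(Q2 2020)·Q(Q1 2020) = 285.14×11 + 714.57×10 + 5256.04×9 = 3136.54 + 7145.7 + 47304.36 = 57586.6
ΣP(Q1 2020)·Q(Q1 2020) = 366.72×11 + 514.86×10 + 3770.59×9 = 4033.92 + 5148.6 + 33935.31 = 43117.83
Index = 57586.6 / 43117.83 × 100 = 133.5564

133.6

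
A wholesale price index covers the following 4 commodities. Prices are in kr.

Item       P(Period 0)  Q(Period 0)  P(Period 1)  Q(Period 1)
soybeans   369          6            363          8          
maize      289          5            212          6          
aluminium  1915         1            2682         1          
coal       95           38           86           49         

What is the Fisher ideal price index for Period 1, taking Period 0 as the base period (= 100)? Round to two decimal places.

Laspeyres component (base-period weights):
ΣP(Period 1)Q(Period 0) = 363×6 + 212×5 + 2682×1 + 86×38 = 2178 + 1060 + 2682 + 3268 = 9188
ΣP(Period 0)Q(Period 0) = 369×6 + 289×5 + 1915×1 + 95×38 = 2214 + 1445 + 1915 + 3610 = 9184
L = 9188 / 9184 × 100 = 100.0436
Paasche component (current-period weights):
ΣP(Period 1)Q(Period 1) = 363×8 + 212×6 + 2682×1 + 86×49 = 2904 + 1272 + 2682 + 4214 = 11072
ΣP(Period 0)Q(Period 1) = 369×8 + 289×6 + 1915×1 + 95×49 = 2952 + 1734 + 1915 + 4655 = 11256
P = 11072 / 11256 × 100 = 98.3653
Fisher = √(L × P) = √(100.0436 × 98.3653) = 99.2009

99.20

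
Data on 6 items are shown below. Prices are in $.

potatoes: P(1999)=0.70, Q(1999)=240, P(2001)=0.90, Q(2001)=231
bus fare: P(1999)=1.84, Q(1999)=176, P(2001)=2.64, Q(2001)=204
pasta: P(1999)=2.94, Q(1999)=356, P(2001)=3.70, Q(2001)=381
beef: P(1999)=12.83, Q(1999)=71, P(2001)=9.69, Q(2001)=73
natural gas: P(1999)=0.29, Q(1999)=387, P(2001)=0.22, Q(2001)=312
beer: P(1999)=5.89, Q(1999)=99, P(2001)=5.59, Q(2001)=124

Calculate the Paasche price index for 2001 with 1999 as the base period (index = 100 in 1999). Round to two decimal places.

Paasche price index uses current-period quantities as weights.
ΣP(2001)·Q(2001) = 0.90×231 + 2.64×204 + 3.70×381 + 9.69×73 + 0.22×312 + 5.59×124 = 207.9 + 538.56 + 1409.7 + 707.37 + 68.64 + 693.16 = 3625.33
ΣP(1999)·Q(2001) = 0.70×231 + 1.84×204 + 2.94×381 + 12.83×73 + 0.29×312 + 5.89×124 = 161.7 + 375.36 + 1120.14 + 936.59 + 90.48 + 730.36 = 3414.63
Index = 3625.33 / 3414.63 × 100 = 106.1705

106.17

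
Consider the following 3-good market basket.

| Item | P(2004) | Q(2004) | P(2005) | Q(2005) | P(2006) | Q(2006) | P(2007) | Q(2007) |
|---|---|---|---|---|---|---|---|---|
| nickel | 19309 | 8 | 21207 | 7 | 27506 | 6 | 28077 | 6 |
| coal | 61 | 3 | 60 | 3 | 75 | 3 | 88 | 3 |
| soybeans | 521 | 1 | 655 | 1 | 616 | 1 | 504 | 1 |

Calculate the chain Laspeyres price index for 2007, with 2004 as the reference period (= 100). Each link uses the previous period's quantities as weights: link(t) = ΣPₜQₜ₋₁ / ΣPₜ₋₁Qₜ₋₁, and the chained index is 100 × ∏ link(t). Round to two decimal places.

145.20

Link 2004→2005:
ΣP(2005)Q(2004) = 21207×8 + 60×3 + 655×1 = 169656 + 180 + 655 = 170491
ΣP(2004)Q(2004) = 19309×8 + 61×3 + 521×1 = 154472 + 183 + 521 = 155176
link = 170491/155176 = 1.098694
Link 2005→2006:
ΣP(2006)Q(2005) = 27506×7 + 75×3 + 616×1 = 192542 + 225 + 616 = 193383
ΣP(2005)Q(2005) = 21207×7 + 60×3 + 655×1 = 148449 + 180 + 655 = 149284
link = 193383/149284 = 1.295403
Link 2006→2007:
ΣP(2007)Q(2006) = 28077×6 + 88×3 + 504×1 = 168462 + 264 + 504 = 169230
ΣP(2006)Q(2006) = 27506×6 + 75×3 + 616×1 = 165036 + 225 + 616 = 165877
link = 169230/165877 = 1.020214
Chained index = 100 × 1.098694 × 1.295403 × 1.020214 = 145.2022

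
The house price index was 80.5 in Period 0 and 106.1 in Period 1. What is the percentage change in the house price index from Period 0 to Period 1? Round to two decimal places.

Change = (106.1 − 80.5) / 80.5 × 100
       = 25.6 / 80.5 × 100 = 31.8012%

31.80%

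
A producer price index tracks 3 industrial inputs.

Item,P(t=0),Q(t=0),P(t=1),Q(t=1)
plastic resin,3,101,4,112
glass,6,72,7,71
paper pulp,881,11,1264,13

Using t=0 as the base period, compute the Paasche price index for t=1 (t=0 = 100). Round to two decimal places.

Paasche price index uses current-period quantities as weights.
ΣP(t=1)·Q(t=1) = 4×112 + 7×71 + 1264×13 = 448 + 497 + 16432 = 17377
ΣP(t=0)·Q(t=1) = 3×112 + 6×71 + 881×13 = 336 + 426 + 11453 = 12215
Index = 17377 / 12215 × 100 = 142.2595

142.26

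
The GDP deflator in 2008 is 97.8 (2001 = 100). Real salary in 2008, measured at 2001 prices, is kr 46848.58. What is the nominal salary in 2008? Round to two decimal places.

Nominal = Real × (Index/100) = 46848.58 × (97.8/100)
        = 46848.58 × 0.978 = 45817.9112

45817.91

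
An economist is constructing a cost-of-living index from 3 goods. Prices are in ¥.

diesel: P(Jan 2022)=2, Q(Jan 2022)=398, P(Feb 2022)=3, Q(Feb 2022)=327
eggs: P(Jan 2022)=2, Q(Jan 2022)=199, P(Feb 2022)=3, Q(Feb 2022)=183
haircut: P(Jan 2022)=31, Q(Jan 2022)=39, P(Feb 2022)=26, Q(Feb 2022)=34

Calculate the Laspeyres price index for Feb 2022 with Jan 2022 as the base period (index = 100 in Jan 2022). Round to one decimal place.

Laspeyres price index uses base-period quantities as weights.
ΣP(Feb 2022)·Q(Jan 2022) = 3×398 + 3×199 + 26×39 = 1194 + 597 + 1014 = 2805
ΣP(Jan 2022)·Q(Jan 2022) = 2×398 + 2×199 + 31×39 = 796 + 398 + 1209 = 2403
Index = 2805 / 2403 × 100 = 116.7291

116.7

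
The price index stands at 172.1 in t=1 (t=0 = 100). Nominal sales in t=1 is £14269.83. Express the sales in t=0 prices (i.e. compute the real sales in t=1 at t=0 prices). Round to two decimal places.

8291.59

Real = Nominal ÷ (Index/100) = 14269.83 ÷ (172.1/100)
     = 14269.83 ÷ 1.721 = 8291.5921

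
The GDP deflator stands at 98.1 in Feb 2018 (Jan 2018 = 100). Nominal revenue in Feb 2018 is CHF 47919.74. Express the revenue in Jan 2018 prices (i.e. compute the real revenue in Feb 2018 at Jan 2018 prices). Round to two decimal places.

Real = Nominal ÷ (Index/100) = 47919.74 ÷ (98.1/100)
     = 47919.74 ÷ 0.981 = 48847.8491

48847.85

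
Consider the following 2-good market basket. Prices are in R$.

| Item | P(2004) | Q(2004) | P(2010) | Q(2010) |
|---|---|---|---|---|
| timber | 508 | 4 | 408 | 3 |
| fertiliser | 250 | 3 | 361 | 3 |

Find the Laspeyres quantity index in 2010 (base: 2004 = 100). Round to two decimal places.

Laspeyres quantity index uses base-period prices as weights.
ΣP(2004)·Q(2010) = 508×3 + 250×3 = 1524 + 750 = 2274
ΣP(2004)·Q(2004) = 508×4 + 250×3 = 2032 + 750 = 2782
Index = 2274 / 2782 × 100 = 81.7398

81.74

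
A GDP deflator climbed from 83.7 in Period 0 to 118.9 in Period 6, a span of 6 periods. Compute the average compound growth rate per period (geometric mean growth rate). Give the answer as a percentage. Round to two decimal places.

Growth factor = (118.9/83.7)^(1/6) = (1.420550)^(1/6) = 1.060253
Growth rate = 1.060253 − 1 = 0.060253 = 6.0253%

6.03%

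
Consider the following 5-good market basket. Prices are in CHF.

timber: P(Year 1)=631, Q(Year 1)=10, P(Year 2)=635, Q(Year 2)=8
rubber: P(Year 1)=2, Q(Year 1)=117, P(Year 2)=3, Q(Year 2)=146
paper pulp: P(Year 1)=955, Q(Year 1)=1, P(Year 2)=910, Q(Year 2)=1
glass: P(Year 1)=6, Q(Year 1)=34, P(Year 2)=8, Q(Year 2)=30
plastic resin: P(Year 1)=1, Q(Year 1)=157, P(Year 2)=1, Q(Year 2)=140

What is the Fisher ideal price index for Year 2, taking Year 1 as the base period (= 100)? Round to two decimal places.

102.60

Laspeyres component (base-period weights):
ΣP(Year 2)Q(Year 1) = 635×10 + 3×117 + 910×1 + 8×34 + 1×157 = 6350 + 351 + 910 + 272 + 157 = 8040
ΣP(Year 1)Q(Year 1) = 631×10 + 2×117 + 955×1 + 6×34 + 1×157 = 6310 + 234 + 955 + 204 + 157 = 7860
L = 8040 / 7860 × 100 = 102.2901
Paasche component (current-period weights):
ΣP(Year 2)Q(Year 2) = 635×8 + 3×146 + 910×1 + 8×30 + 1×140 = 5080 + 438 + 910 + 240 + 140 = 6808
ΣP(Year 1)Q(Year 2) = 631×8 + 2×146 + 955×1 + 6×30 + 1×140 = 5048 + 292 + 955 + 180 + 140 = 6615
P = 6808 / 6615 × 100 = 102.9176
Fisher = √(L × P) = √(102.2901 × 102.9176) = 102.6034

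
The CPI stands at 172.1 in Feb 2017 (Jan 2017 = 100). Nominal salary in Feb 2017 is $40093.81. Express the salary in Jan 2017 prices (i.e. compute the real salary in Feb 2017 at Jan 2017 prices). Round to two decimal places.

23296.81

Real = Nominal ÷ (Index/100) = 40093.81 ÷ (172.1/100)
     = 40093.81 ÷ 1.721 = 23296.8100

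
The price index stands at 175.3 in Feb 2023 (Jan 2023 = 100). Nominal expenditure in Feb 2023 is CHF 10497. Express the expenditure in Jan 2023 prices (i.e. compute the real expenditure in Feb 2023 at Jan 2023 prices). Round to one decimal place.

Real = Nominal ÷ (Index/100) = 10497 ÷ (175.3/100)
     = 10497 ÷ 1.753 = 5988.0205

5988.0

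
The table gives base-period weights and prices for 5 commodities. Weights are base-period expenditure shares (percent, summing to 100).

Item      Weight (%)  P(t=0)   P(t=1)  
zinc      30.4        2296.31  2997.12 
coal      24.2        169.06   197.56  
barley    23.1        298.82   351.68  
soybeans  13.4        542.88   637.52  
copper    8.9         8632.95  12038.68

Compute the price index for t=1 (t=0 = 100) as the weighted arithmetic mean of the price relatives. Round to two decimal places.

123.29

zinc: 30.4 × (2997.12/2296.31) = 30.4 × 1.305190 = 39.6778
coal: 24.2 × (197.56/169.06) = 24.2 × 1.168579 = 28.2796
barley: 23.1 × (351.68/298.82) = 23.1 × 1.176896 = 27.1863
soybeans: 13.4 × (637.52/542.88) = 13.4 × 1.174330 = 15.7360
copper: 8.9 × (12038.68/8632.95) = 8.9 × 1.394504 = 12.4111
Index = Σ wᵢ·(p₁ᵢ/p₀ᵢ) = 39.6778 + 28.2796 + 27.1863 + 15.7360 + 12.4111 = 123.2908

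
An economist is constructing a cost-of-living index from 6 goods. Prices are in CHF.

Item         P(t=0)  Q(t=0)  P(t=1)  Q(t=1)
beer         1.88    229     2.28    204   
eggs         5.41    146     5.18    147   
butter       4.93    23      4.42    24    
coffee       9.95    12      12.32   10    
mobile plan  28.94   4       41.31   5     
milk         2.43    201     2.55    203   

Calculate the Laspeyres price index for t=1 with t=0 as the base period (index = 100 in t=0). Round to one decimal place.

107.2

Laspeyres price index uses base-period quantities as weights.
ΣP(t=1)·Q(t=0) = 2.28×229 + 5.18×146 + 4.42×23 + 12.32×12 + 41.31×4 + 2.55×201 = 522.12 + 756.28 + 101.66 + 147.84 + 165.24 + 512.55 = 2205.69
ΣP(t=0)·Q(t=0) = 1.88×229 + 5.41×146 + 4.93×23 + 9.95×12 + 28.94×4 + 2.43×201 = 430.52 + 789.86 + 113.39 + 119.4 + 115.76 + 488.43 = 2057.36
Index = 2205.69 / 2057.36 × 100 = 107.2097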